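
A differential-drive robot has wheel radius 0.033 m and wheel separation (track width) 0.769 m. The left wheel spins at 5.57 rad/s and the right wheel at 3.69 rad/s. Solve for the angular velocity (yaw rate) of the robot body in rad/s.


omega = r*(wR - wL)/L = 0.033*(3.69 - (5.57))/0.769 = -0.0807

-0.0807 rad/s


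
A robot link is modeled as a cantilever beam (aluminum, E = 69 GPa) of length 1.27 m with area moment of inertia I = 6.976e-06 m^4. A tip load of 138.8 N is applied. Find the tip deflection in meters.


delta = F*L^3/(3*E*I) = 138.8*1.27^3/(3*6.900e+10*6.976e-06)
      = 284.3155604/1444032 = 1.9689e-04

1.9689e-04 m


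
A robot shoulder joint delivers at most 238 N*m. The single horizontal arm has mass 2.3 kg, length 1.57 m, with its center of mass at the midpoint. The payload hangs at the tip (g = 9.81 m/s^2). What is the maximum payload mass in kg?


tau_arm = m_arm*g*(L/2) = 2.3*9.81*1.57/2 = 17.7120 N*m
tau_payload = tau_max - tau_arm = 238 - 17.7120 = 220.2880
m_payload = tau_payload / (g*L) = 220.2880 / (9.81*1.57) = 14.3028

14.3028 kg


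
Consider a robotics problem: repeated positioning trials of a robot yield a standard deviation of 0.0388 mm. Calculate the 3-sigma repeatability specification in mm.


repeatability = 3*sigma = 3*0.0388 = 0.1164

0.1164 mm


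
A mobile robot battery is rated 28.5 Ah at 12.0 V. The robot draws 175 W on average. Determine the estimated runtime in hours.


E = 28.5*12.0 = 342.0000 Wh
t = E/P = 342.0000/175 = 1.9543

1.9543 hours


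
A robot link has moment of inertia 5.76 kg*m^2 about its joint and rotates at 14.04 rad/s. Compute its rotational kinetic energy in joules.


KE = (1/2)*I*omega^2 = 0.5*5.76*14.04^2 = 567.7102

567.7102 J


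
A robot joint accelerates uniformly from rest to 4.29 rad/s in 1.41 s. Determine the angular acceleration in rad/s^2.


alpha = delta_omega / t = 4.29 / 1.41 = 3.0426

3.0426 rad/s^2


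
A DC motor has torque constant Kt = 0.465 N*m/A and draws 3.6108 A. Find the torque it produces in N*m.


tau = Kt * I = 0.465*3.6108 = 1.6790

1.6790 N*m


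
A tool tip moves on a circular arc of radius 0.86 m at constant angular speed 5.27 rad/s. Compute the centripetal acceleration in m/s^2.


a_c = omega^2 * r = 5.27^2 * 0.86 = 23.8847

23.8847 m/s^2


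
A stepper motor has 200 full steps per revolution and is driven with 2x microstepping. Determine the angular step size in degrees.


step = 360/(200*2) = 360/400 = 0.9000

0.9000 degrees


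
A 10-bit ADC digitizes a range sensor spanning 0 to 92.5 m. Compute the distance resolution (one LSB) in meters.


res = range / 2^n = 92.5/2^10 = 92.5/1024 = 0.0903

0.0903 m


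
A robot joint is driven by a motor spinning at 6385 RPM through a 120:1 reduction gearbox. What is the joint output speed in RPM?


omega_joint = omega_motor / N = 6385 / 120 = 53.2083

53.2083 RPM


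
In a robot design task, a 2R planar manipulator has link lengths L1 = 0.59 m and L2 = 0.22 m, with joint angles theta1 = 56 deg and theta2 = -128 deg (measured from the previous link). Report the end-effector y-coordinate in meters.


y = L1*sin(th1) + L2*sin(th1+th2) = 0.59*sin(56 deg) + 0.22*sin(-72 deg) = 0.2799

0.2799 m


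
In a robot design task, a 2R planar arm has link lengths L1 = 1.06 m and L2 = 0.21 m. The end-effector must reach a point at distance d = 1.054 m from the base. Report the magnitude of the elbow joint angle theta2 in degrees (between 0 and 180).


cos(th2) = (d^2 - L1^2 - L2^2)/(2*L1*L2) = (1.054^2 - 1.06^2 - 0.21^2)/(2*1.06*0.21) = -0.12754717
th2 = acos(-0.12754717) = 97.3279 deg

97.3279 degrees


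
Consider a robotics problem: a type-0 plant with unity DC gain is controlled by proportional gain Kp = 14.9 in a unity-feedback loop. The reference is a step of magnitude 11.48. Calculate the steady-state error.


e_ss = R/(1 + Kp) = 11.48/(1 + 14.9) = 11.48/15.9000 = 0.7220

0.7220


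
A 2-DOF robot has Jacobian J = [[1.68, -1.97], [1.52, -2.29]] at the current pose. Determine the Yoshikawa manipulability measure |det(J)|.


det(J) = 1.68*-2.29 - (-1.97)*(1.52) = -0.8528
|det(J)| = 0.8528

0.8528


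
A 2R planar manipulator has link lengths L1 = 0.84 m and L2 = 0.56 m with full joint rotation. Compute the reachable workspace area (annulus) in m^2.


r_max = L1 + L2 = 1.4000, r_min = |L1 - L2| = 0.2800
A = pi*(r_max^2 - r_min^2) = pi*(1.9600 - 0.0784) = 5.9112

5.9112 m^2


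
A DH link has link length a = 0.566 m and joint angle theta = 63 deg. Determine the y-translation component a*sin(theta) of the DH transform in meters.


a*sin(theta) = 0.566*sin(63 deg) = 0.5043

0.5043 m


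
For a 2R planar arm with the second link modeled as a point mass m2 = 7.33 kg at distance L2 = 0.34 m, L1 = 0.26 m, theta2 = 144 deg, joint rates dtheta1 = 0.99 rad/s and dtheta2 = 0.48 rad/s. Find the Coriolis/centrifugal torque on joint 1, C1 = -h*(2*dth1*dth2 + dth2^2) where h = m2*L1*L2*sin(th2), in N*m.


h = m2*L1*L2*sin(th2) = 7.33*0.26*0.34*sin(144 deg) = 0.380868
C1 = -h*(2*0.99*0.48 + 0.48^2) = -0.380868*1.1808 = -0.4497

-0.4497 N*m


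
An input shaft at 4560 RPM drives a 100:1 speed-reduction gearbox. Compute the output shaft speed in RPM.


omega_out = omega_in / N = 4560 / 100 = 45.6000

45.6000 RPM


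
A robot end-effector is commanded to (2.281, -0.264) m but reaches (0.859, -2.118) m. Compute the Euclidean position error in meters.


dx = 0.859 - (2.281) = -1.4220, dy = -2.118 - (-0.264) = -1.8540
err = sqrt(2.022084 + 3.437316) = 2.3365

2.3365 m


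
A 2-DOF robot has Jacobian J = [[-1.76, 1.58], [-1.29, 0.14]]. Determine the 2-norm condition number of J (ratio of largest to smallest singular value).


JJ^T eigenvalues: trace(JJ^T) = 7.2777, det(JJ^T) = det(J)^2 = 3.21054724
s_max^2 = (7.2777 + sqrt(40.12272833))/2 = 6.80597521
s_min^2 = (7.2777 - sqrt(40.12272833))/2 = 0.47172479
kappa = s_max/s_min = sqrt(6.80597521/0.47172479) = 3.7984

3.7984


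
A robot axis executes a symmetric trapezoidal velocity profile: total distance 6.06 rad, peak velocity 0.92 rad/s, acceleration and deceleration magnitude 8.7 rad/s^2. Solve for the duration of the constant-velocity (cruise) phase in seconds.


t_acc = v/a = 0.105747 s, d_acc = v^2/(2a) = 0.048644 rad each
d_cruise = 6.06 - 2*0.048644 = 5.962712 rad
t_cruise = d_cruise/v = 5.962712/0.92 = 6.4812

6.4812 s


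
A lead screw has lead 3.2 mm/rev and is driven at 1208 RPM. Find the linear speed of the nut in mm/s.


v = lead * (RPM/60) = 3.2*1208/60 = 64.4267

64.4267 mm/s


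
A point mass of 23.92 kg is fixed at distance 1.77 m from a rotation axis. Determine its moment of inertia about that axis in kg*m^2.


I = m*r^2 = 23.92*1.77^2 = 74.9390

74.9390 kg*m^2


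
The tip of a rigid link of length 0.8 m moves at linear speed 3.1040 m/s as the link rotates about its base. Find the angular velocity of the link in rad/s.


omega = v / L = 3.1040 / 0.8 = 3.8800

3.8800 rad/s


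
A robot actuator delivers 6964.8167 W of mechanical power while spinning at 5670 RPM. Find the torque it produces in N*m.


omega = 5670 * 2*pi/60 = 593.761012 rad/s
tau = P / omega = 6964.8167 / 593.761012 = 11.7300

11.7300 N*m


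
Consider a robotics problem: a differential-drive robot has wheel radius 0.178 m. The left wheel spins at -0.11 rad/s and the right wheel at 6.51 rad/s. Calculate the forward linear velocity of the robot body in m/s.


v = r*(wR + wL)/2 = 0.178*(6.51 + -0.11)/2 = 0.5696

0.5696 m/s


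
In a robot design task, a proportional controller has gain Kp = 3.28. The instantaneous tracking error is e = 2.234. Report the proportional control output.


u_P = Kp * e = 3.28 * 2.234 = 7.3275

7.3275


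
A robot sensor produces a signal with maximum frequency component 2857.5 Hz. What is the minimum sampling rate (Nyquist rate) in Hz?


f_s,min = 2*f_max = 2*2857.5 = 5715.0000

5715.0000 Hz


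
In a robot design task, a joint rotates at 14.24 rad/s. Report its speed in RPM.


RPM = 14.24 * 60/(2*pi) = 135.9820

135.9820 RPM


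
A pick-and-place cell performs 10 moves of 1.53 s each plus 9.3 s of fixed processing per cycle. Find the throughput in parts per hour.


T_cycle = 10*1.53 + 9.3 = 24.6000 s
rate = 3600/T = 146.3415

146.3415 parts/hour


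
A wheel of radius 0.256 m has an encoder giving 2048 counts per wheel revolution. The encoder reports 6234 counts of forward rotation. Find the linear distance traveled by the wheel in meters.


revs = 6234/2048 = 3.043945
d = revs * 2*pi*r = 3.043945 * 2*pi*0.256 = 4.8962

4.8962 m


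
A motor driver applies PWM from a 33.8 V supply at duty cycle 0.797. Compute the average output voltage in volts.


V_avg = V_supply * D = 33.8*0.797 = 26.9386

26.9386 V


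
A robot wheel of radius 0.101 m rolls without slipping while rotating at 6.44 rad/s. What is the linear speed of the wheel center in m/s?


v = omega * r = 6.44 * 0.101 = 0.6504

0.6504 m/s


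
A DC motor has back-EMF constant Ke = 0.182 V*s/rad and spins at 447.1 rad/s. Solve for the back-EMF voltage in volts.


V_emf = Ke * omega = 0.182*447.1 = 81.3722

81.3722 V


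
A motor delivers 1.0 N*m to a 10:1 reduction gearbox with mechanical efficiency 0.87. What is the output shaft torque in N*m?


tau_out = tau_in * N * eta = 1.0 * 10 * 0.87 = 8.7000

8.7000 N*m


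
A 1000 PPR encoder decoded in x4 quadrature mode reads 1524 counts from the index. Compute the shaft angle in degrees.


angle = counts * 360 / (PPR*4) = 1524 * 360 / 4000 = 137.1600

137.1600 degrees


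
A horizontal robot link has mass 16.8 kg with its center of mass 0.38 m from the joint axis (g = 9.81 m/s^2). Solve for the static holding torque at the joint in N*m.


tau = m*g*L = 16.8 * 9.81 * 0.38 = 62.6270

62.6270 N*m


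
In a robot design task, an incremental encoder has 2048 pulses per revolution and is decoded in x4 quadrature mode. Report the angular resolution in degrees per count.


resolution = 360 / (PPR * 4) = 360 / 8192 = 0.0439

0.0439 degrees


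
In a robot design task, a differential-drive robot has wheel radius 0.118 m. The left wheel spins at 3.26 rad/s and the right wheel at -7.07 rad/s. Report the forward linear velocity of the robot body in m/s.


v = r*(wR + wL)/2 = 0.118*(-7.07 + 3.26)/2 = -0.2248

-0.2248 m/s


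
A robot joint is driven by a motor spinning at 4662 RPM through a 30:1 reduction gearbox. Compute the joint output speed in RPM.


omega_joint = omega_motor / N = 4662 / 30 = 155.4000

155.4000 RPM


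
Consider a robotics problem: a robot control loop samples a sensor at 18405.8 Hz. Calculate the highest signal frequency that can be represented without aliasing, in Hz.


f_max = f_s/2 = 18405.8/2 = 9202.9000

9202.9000 Hz


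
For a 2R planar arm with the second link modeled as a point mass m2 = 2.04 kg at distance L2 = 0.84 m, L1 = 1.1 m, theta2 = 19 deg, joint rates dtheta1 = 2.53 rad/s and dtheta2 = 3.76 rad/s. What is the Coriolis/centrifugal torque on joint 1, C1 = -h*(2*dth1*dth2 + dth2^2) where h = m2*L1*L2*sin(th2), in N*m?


h = m2*L1*L2*sin(th2) = 2.04*1.1*0.84*sin(19 deg) = 0.613683
C1 = -h*(2*2.53*3.76 + 3.76^2) = -0.613683*33.1632 = -20.3517

-20.3517 N*m


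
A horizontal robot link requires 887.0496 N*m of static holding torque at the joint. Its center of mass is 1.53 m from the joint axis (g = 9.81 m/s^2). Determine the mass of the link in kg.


m = tau / (g*L) = 887.0496 / (9.81 * 1.53) = 59.1000

59.1000 kg


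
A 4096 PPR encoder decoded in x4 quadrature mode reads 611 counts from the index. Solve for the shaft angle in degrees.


angle = counts * 360 / (PPR*4) = 611 * 360 / 16384 = 13.4253

13.4253 degrees


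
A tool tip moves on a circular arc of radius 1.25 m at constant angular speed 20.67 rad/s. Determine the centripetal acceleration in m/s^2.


a_c = omega^2 * r = 20.67^2 * 1.25 = 534.0611

534.0611 m/s^2


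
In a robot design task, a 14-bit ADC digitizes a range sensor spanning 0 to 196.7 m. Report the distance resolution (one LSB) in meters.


res = range / 2^n = 196.7/2^14 = 196.7/16384 = 0.0120

0.0120 m


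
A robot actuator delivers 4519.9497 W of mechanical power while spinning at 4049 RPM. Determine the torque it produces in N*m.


omega = 4049 * 2*pi/60 = 424.010288 rad/s
tau = P / omega = 4519.9497 / 424.010288 = 10.6600

10.6600 N*m


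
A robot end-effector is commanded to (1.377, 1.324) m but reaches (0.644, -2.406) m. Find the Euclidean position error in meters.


dx = 0.644 - (1.377) = -0.7330, dy = -2.406 - (1.324) = -3.7300
err = sqrt(0.537289 + 13.912900) = 3.8013

3.8013 m


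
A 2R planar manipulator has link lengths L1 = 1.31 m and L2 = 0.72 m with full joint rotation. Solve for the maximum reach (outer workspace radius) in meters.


r_max = L1 + L2 = 1.31 + 0.72 = 2.0300

2.0300 m


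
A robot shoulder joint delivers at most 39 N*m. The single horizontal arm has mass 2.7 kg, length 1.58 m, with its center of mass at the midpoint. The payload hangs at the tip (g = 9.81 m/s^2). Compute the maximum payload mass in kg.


tau_arm = m_arm*g*(L/2) = 2.7*9.81*1.58/2 = 20.9247 N*m
tau_payload = tau_max - tau_arm = 39 - 20.9247 = 18.0753
m_payload = tau_payload / (g*L) = 18.0753 / (9.81*1.58) = 1.1662

1.1662 kg


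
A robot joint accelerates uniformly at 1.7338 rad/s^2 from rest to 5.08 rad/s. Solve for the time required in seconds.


t = delta_omega / alpha = 5.08 / 1.7338 = 2.9300

2.9300 s


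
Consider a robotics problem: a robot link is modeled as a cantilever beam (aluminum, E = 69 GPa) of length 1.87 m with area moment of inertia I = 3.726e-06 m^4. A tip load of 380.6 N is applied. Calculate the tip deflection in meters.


delta = F*L^3/(3*E*I) = 380.6*1.87^3/(3*6.900e+10*3.726e-06)
      = 2488.8206618/771282 = 0.0032

0.0032 m


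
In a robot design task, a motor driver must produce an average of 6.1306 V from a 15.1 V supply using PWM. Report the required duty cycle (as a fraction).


D = V_avg/V_supply = 6.1306/15.1 = 0.4060

0.4060


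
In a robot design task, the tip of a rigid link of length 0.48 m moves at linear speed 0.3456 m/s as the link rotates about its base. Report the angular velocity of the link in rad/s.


omega = v / L = 0.3456 / 0.48 = 0.7200

0.7200 rad/s


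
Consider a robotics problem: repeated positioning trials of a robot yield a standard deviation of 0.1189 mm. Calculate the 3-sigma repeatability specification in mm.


repeatability = 3*sigma = 3*0.1189 = 0.3567

0.3567 mm


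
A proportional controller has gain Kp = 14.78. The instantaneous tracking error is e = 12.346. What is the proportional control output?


u_P = Kp * e = 14.78 * 12.346 = 182.4739

182.4739


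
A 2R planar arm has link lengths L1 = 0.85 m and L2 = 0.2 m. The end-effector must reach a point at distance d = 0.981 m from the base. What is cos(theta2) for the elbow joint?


cos(th2) = (d^2 - L1^2 - L2^2)/(2*L1*L2) = (0.981^2 - 0.85^2 - 0.2^2)/(2*0.85*0.2) = 0.5878

0.5878


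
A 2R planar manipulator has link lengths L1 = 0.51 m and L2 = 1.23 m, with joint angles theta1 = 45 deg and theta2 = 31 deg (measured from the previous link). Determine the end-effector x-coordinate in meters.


x = L1*cos(th1) + L2*cos(th1+th2) = 0.51*cos(45 deg) + 1.23*cos(76 deg) = 0.6582

0.6582 m


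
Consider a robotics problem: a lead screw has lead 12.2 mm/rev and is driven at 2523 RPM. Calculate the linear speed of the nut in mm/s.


v = lead * (RPM/60) = 12.2*2523/60 = 513.0100

513.0100 mm/s


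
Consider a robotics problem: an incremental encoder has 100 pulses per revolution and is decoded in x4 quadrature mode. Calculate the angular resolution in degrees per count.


resolution = 360 / (PPR * 4) = 360 / 400 = 0.9000

0.9000 degrees


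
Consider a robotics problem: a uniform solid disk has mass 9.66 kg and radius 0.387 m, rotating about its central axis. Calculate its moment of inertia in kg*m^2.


I = (1/2)*m*R^2 = 0.5*9.66*0.387^2 = 0.7234

0.7234 kg*m^2


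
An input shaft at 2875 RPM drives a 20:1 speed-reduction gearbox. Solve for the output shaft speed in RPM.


omega_out = omega_in / N = 2875 / 20 = 143.7500

143.7500 RPM


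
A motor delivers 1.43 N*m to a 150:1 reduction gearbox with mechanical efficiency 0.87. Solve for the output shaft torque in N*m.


tau_out = tau_in * N * eta = 1.43 * 150 * 0.87 = 186.6150

186.6150 N*m


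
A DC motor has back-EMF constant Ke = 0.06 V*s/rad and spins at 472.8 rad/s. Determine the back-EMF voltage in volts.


V_emf = Ke * omega = 0.06*472.8 = 28.3680

28.3680 V


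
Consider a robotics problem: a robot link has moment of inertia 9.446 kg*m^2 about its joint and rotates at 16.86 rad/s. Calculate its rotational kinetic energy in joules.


KE = (1/2)*I*omega^2 = 0.5*9.446*16.86^2 = 1342.5581

1342.5581 J


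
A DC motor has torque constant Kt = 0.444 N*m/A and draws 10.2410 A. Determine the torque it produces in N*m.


tau = Kt * I = 0.444*10.2410 = 4.5470

4.5470 N*m


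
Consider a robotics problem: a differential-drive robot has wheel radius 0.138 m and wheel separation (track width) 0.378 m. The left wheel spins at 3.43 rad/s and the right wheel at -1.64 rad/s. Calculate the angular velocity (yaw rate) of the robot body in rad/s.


omega = r*(wR - wL)/L = 0.138*(-1.64 - (3.43))/0.378 = -1.8510

-1.8510 rad/s


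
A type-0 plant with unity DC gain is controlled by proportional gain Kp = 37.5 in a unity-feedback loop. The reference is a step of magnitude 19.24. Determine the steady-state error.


e_ss = R/(1 + Kp) = 19.24/(1 + 37.5) = 19.24/38.5000 = 0.4997

0.4997


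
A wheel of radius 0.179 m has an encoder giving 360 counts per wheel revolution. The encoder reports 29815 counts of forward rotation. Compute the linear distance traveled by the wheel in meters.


revs = 29815/360 = 82.819444
d = revs * 2*pi*r = 82.819444 * 2*pi*0.179 = 93.1462

93.1462 m


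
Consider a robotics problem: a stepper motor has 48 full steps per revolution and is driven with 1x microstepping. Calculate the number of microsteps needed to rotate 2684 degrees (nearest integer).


step_size = 360/(48*1) = 360/48 = 7.500000 deg
n = 2684/(360/48) = 2684*48/360 = 357.8667 -> 358

358 steps


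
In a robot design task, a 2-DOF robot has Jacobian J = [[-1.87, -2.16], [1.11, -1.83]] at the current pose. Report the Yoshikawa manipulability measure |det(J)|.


det(J) = -1.87*-1.83 - (-2.16)*(1.11) = 5.8197
|det(J)| = 5.8197

5.8197


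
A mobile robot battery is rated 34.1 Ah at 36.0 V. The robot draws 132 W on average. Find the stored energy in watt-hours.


E = capacity * V = 34.1*36.0 = 1227.6000

1227.6000 Wh


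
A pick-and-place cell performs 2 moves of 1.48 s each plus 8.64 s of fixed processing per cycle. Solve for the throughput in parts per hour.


T_cycle = 2*1.48 + 8.64 = 11.6000 s
rate = 3600/T = 310.3448

310.3448 parts/hour


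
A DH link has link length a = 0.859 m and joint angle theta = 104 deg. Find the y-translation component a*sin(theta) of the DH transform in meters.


a*sin(theta) = 0.859*sin(104 deg) = 0.8335

0.8335 m


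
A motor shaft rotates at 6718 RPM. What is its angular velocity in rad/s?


omega = 6718 * 2*pi/60 = 703.5073

703.5073 rad/s


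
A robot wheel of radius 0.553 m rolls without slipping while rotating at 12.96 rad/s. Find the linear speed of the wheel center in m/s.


v = omega * r = 12.96 * 0.553 = 7.1669

7.1669 m/s


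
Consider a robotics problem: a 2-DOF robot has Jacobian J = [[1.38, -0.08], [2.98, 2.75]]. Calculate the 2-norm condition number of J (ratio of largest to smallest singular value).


JJ^T eigenvalues: trace(JJ^T) = 18.3537, det(JJ^T) = det(J)^2 = 16.26831556
s_max^2 = (18.3537 + sqrt(271.78504145))/2 = 17.41980216
s_min^2 = (18.3537 - sqrt(271.78504145))/2 = 0.93389784
kappa = s_max/s_min = sqrt(17.41980216/0.93389784) = 4.3189

4.3189


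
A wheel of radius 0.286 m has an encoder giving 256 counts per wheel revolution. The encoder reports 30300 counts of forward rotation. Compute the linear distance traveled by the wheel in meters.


revs = 30300/256 = 118.359375
d = revs * 2*pi*r = 118.359375 * 2*pi*0.286 = 212.6907

212.6907 m


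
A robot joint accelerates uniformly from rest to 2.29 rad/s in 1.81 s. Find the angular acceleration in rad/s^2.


alpha = delta_omega / t = 2.29 / 1.81 = 1.2652

1.2652 rad/s^2


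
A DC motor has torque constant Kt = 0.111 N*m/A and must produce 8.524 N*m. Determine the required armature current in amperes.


I = tau / Kt = 8.524/0.111 = 76.7928

76.7928 A


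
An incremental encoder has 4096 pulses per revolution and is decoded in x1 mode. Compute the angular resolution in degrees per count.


resolution = 360 / (PPR * 1) = 360 / 4096 = 0.0879

0.0879 degrees


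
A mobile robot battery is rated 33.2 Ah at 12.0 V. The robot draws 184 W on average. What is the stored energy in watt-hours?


E = capacity * V = 33.2*12.0 = 398.4000

398.4000 Wh


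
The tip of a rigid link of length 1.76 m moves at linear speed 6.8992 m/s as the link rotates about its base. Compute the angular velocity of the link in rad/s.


omega = v / L = 6.8992 / 1.76 = 3.9200

3.9200 rad/s


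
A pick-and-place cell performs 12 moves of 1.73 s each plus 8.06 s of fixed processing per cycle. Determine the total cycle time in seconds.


T = 12*1.73 + 8.06 = 28.8200

28.8200 s


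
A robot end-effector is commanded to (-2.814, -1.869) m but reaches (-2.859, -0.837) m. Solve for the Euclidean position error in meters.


dx = -2.859 - (-2.814) = -0.0450, dy = -0.837 - (-1.869) = 1.0320
err = sqrt(0.002025 + 1.065024) = 1.0330

1.0330 m


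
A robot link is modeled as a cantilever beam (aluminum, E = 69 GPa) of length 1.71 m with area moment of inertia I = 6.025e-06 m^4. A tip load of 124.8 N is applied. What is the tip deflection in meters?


delta = F*L^3/(3*E*I) = 124.8*1.71^3/(3*6.900e+10*6.025e-06)
      = 624.0263328/1247175 = 5.0035e-04

5.0035e-04 m


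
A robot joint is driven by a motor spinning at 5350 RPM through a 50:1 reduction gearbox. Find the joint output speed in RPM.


omega_joint = omega_motor / N = 5350 / 50 = 107.0000

107.0000 RPM


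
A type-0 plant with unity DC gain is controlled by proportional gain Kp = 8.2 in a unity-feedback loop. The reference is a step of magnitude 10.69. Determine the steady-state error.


e_ss = R/(1 + Kp) = 10.69/(1 + 8.2) = 10.69/9.2000 = 1.1620

1.1620


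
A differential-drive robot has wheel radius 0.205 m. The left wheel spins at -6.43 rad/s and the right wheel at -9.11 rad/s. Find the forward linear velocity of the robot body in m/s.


v = r*(wR + wL)/2 = 0.205*(-9.11 + -6.43)/2 = -1.5928

-1.5928 m/s


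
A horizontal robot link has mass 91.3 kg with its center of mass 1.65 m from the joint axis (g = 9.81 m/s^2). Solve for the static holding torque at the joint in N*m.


tau = m*g*L = 91.3 * 9.81 * 1.65 = 1477.8274

1477.8274 N*m


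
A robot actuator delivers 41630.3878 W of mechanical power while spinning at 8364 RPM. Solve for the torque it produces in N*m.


omega = 8364 * 2*pi/60 = 875.876032 rad/s
tau = P / omega = 41630.3878 / 875.876032 = 47.5300

47.5300 N*m


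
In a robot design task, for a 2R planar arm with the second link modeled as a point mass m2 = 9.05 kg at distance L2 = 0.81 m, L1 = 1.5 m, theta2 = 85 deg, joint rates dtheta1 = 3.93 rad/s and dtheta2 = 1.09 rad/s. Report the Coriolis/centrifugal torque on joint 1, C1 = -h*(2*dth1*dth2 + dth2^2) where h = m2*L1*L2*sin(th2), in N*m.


h = m2*L1*L2*sin(th2) = 9.05*1.5*0.81*sin(85 deg) = 10.953908
C1 = -h*(2*3.93*1.09 + 1.09^2) = -10.953908*9.7555 = -106.8608

-106.8608 N*m


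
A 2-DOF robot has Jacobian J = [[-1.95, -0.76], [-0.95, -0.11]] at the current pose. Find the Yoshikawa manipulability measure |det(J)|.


det(J) = -1.95*-0.11 - (-0.76)*(-0.95) = -0.5075
|det(J)| = 0.5075

0.5075


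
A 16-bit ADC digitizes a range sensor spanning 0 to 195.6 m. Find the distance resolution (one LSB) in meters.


res = range / 2^n = 195.6/2^16 = 195.6/65536 = 0.0030

0.0030 m


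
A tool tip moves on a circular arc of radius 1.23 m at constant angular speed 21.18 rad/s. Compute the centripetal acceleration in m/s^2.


a_c = omega^2 * r = 21.18^2 * 1.23 = 551.7687

551.7687 m/s^2


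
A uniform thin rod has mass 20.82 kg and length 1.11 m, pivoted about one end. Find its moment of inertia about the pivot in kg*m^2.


I = (1/3)*m*L^2 = (1/3)*20.82*1.11^2 = 8.5508

8.5508 kg*m^2


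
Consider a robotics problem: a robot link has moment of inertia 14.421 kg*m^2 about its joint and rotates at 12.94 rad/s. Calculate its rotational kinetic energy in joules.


KE = (1/2)*I*omega^2 = 0.5*14.421*12.94^2 = 1207.3521

1207.3521 J


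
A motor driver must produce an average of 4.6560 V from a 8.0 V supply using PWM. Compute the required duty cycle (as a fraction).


D = V_avg/V_supply = 4.6560/8.0 = 0.5820

0.5820


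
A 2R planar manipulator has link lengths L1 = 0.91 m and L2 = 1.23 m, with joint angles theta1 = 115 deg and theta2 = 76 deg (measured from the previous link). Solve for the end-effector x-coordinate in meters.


x = L1*cos(th1) + L2*cos(th1+th2) = 0.91*cos(115 deg) + 1.23*cos(191 deg) = -1.5920

-1.5920 m


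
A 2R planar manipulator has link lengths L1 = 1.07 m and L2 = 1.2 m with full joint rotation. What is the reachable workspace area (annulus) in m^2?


r_max = L1 + L2 = 2.2700, r_min = |L1 - L2| = 0.1300
A = pi*(r_max^2 - r_min^2) = pi*(5.1529 - 0.0169) = 16.1352

16.1352 m^2


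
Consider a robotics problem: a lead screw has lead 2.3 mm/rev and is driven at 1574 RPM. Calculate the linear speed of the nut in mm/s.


v = lead * (RPM/60) = 2.3*1574/60 = 60.3367

60.3367 mm/s


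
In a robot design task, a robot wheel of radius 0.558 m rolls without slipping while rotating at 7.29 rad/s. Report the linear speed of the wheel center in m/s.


v = omega * r = 7.29 * 0.558 = 4.0678

4.0678 m/s


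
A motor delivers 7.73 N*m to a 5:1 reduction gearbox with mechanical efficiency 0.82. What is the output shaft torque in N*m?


tau_out = tau_in * N * eta = 7.73 * 5 * 0.82 = 31.6930

31.6930 N*m


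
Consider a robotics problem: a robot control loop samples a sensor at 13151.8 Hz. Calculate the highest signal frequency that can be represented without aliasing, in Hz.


f_max = f_s/2 = 13151.8/2 = 6575.9000

6575.9000 Hz


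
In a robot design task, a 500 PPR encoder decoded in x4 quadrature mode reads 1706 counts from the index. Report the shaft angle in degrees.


angle = counts * 360 / (PPR*4) = 1706 * 360 / 2000 = 307.0800

307.0800 degrees


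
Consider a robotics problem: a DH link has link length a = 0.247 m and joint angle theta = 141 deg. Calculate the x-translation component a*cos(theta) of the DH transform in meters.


a*cos(theta) = 0.247*cos(141 deg) = -0.1920

-0.1920 m


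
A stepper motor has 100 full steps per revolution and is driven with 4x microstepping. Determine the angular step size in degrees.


step = 360/(100*4) = 360/400 = 0.9000

0.9000 degrees


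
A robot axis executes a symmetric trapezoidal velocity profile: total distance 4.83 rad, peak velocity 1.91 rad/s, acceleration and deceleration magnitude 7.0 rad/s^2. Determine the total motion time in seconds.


t_acc = v/a = 1.91/7.0 = 0.272857 s
d_acc = v^2/(2a) = 0.260579 rad (each ramp)
d_cruise = 4.83 - 2*0.260579 = 4.308842 rad
t_cruise = 4.308842/1.91 = 2.255938 s
t_total = 2*0.272857 + 2.255938 = 2.8017

2.8017 s


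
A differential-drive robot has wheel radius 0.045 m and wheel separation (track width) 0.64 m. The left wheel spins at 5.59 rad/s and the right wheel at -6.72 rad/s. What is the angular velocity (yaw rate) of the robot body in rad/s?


omega = r*(wR - wL)/L = 0.045*(-6.72 - (5.59))/0.64 = -0.8655

-0.8655 rad/s


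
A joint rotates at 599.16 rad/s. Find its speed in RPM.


RPM = 599.16 * 60/(2*pi) = 5721.5565

5721.5565 RPM


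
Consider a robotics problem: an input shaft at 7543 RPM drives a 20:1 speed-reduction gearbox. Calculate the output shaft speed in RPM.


omega_out = omega_in / N = 7543 / 20 = 377.1500

377.1500 RPM


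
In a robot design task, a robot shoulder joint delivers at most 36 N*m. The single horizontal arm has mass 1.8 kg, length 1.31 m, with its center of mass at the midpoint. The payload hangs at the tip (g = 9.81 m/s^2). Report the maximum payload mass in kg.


tau_arm = m_arm*g*(L/2) = 1.8*9.81*1.31/2 = 11.5660 N*m
tau_payload = tau_max - tau_arm = 36 - 11.5660 = 24.4340
m_payload = tau_payload / (g*L) = 24.4340 / (9.81*1.31) = 1.9013

1.9013 kg


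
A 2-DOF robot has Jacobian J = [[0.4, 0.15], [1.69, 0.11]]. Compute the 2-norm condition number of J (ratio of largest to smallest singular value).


JJ^T eigenvalues: trace(JJ^T) = 3.0507, det(JJ^T) = det(J)^2 = 0.04389025
s_max^2 = (3.0507 + sqrt(9.13120949))/2 = 3.03624456
s_min^2 = (3.0507 - sqrt(9.13120949))/2 = 0.01445544
kappa = s_max/s_min = sqrt(3.03624456/0.01445544) = 14.4928

14.4928


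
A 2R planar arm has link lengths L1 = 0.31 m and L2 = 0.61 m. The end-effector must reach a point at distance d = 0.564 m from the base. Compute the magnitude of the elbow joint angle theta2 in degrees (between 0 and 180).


cos(th2) = (d^2 - L1^2 - L2^2)/(2*L1*L2) = (0.564^2 - 0.31^2 - 0.61^2)/(2*0.31*0.61) = -0.39689053
th2 = acos(-0.39689053) = 113.3839 deg

113.3839 degrees


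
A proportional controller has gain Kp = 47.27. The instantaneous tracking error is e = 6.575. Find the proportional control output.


u_P = Kp * e = 47.27 * 6.575 = 310.8003

310.8003


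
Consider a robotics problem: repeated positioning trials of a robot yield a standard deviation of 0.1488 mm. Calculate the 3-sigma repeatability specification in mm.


repeatability = 3*sigma = 3*0.1488 = 0.4464

0.4464 mm


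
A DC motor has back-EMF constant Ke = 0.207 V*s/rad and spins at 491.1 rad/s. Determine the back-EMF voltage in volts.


V_emf = Ke * omega = 0.207*491.1 = 101.6577

101.6577 V


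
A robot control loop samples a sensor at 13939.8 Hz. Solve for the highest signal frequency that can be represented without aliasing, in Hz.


f_max = f_s/2 = 13939.8/2 = 6969.9000

6969.9000 Hz


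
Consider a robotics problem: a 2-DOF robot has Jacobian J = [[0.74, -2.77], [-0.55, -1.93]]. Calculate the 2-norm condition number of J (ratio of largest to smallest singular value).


JJ^T eigenvalues: trace(JJ^T) = 12.2479, det(JJ^T) = det(J)^2 = 8.71253289
s_max^2 = (12.2479 + sqrt(115.16092285))/2 = 11.48960287
s_min^2 = (12.2479 - sqrt(115.16092285))/2 = 0.75829713
kappa = s_max/s_min = sqrt(11.48960287/0.75829713) = 3.8925

3.8925


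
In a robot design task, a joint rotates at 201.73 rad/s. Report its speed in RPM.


RPM = 201.73 * 60/(2*pi) = 1926.3796

1926.3796 RPM


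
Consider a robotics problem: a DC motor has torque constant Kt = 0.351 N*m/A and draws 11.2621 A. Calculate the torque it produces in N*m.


tau = Kt * I = 0.351*11.2621 = 3.9530

3.9530 N*m


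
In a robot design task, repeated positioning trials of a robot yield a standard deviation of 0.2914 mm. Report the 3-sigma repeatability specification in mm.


repeatability = 3*sigma = 3*0.2914 = 0.8742

0.8742 mm


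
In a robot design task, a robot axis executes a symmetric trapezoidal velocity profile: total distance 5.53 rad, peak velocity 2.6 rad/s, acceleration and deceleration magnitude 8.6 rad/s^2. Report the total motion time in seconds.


t_acc = v/a = 2.6/8.6 = 0.302326 s
d_acc = v^2/(2a) = 0.393023 rad (each ramp)
d_cruise = 5.53 - 2*0.393023 = 4.743954 rad
t_cruise = 4.743954/2.6 = 1.824598 s
t_total = 2*0.302326 + 1.824598 = 2.4292

2.4292 s


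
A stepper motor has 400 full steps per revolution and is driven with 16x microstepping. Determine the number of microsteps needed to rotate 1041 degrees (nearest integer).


step_size = 360/(400*16) = 360/6400 = 0.056250 deg
n = 1041/(360/6400) = 1041*6400/360 = 18506.6667 -> 18507

18507 steps


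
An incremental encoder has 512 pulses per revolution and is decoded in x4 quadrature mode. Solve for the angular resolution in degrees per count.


resolution = 360 / (PPR * 4) = 360 / 2048 = 0.1758

0.1758 degrees


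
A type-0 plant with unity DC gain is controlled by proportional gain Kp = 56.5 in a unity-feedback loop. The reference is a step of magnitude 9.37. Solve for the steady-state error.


e_ss = R/(1 + Kp) = 9.37/(1 + 56.5) = 9.37/57.5000 = 0.1630

0.1630


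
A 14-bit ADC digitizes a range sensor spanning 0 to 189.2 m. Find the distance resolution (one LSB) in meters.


res = range / 2^n = 189.2/2^14 = 189.2/16384 = 0.0115

0.0115 m


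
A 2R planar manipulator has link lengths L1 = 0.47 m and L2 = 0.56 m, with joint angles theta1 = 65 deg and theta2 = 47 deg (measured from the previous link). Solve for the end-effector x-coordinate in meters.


x = L1*cos(th1) + L2*cos(th1+th2) = 0.47*cos(65 deg) + 0.56*cos(112 deg) = -0.0111

-0.0111 m


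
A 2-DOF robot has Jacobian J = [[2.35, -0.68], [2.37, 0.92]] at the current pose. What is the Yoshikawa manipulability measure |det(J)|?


det(J) = 2.35*0.92 - (-0.68)*(2.37) = 3.7736
|det(J)| = 3.7736

3.7736


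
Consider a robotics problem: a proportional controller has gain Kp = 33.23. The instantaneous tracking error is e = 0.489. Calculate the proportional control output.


u_P = Kp * e = 33.23 * 0.489 = 16.2495

16.2495


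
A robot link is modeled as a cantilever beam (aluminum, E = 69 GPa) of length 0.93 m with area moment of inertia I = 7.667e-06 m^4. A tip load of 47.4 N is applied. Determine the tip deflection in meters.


delta = F*L^3/(3*E*I) = 47.4*0.93^3/(3*6.900e+10*7.667e-06)
      = 38.1265218/1587069 = 2.4023e-05

2.4023e-05 m


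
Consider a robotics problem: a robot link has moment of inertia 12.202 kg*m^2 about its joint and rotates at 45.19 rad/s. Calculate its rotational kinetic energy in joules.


KE = (1/2)*I*omega^2 = 0.5*12.202*45.19^2 = 12459.0723

12459.0723 J


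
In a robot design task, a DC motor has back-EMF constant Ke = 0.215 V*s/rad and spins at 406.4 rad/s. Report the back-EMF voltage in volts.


V_emf = Ke * omega = 0.215*406.4 = 87.3760

87.3760 V


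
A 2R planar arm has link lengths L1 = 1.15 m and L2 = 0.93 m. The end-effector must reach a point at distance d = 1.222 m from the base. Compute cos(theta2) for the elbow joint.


cos(th2) = (d^2 - L1^2 - L2^2)/(2*L1*L2) = (1.222^2 - 1.15^2 - 0.93^2)/(2*1.15*0.93) = -0.3245

-0.3245


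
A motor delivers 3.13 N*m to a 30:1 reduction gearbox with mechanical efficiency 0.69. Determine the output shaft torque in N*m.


tau_out = tau_in * N * eta = 3.13 * 30 * 0.69 = 64.7910

64.7910 N*m


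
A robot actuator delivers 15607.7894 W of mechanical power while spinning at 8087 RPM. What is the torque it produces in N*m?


omega = 8087 * 2*pi/60 = 846.868660 rad/s
tau = P / omega = 15607.7894 / 846.868660 = 18.4300

18.4300 N*m


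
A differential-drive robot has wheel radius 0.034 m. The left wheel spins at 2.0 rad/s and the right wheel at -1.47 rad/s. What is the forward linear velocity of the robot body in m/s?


v = r*(wR + wL)/2 = 0.034*(-1.47 + 2.0)/2 = 0.0090

0.0090 m/s


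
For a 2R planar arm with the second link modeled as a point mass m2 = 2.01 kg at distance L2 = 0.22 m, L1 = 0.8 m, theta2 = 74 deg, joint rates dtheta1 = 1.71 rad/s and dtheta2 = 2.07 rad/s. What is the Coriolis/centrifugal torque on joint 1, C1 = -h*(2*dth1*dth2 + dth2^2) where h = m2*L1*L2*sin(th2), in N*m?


h = m2*L1*L2*sin(th2) = 2.01*0.8*0.22*sin(74 deg) = 0.340056
C1 = -h*(2*1.71*2.07 + 2.07^2) = -0.340056*11.3643 = -3.8645

-3.8645 N*m


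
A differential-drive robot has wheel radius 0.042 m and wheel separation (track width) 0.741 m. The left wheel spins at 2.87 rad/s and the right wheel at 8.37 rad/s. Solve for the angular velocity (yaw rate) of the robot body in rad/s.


omega = r*(wR - wL)/L = 0.042*(8.37 - (2.87))/0.741 = 0.3117

0.3117 rad/s


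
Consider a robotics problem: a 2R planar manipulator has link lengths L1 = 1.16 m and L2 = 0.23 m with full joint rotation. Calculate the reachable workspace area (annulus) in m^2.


r_max = L1 + L2 = 1.3900, r_min = |L1 - L2| = 0.9300
A = pi*(r_max^2 - r_min^2) = pi*(1.9321 - 0.8649) = 3.3527

3.3527 m^2


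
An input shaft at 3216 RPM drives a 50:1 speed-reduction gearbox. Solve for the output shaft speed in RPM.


omega_out = omega_in / N = 3216 / 50 = 64.3200

64.3200 RPM


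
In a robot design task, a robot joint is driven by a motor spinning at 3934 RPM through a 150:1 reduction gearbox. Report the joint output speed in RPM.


omega_joint = omega_motor / N = 3934 / 150 = 26.2267

26.2267 RPM


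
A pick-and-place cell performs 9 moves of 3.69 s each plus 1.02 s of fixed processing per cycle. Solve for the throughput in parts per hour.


T_cycle = 9*3.69 + 1.02 = 34.2300 s
rate = 3600/T = 105.1709

105.1709 parts/hour


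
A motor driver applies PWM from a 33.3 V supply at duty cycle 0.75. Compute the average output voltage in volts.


V_avg = V_supply * D = 33.3*0.75 = 24.9750

24.9750 V


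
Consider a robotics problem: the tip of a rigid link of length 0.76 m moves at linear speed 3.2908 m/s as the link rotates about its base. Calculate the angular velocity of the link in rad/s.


omega = v / L = 3.2908 / 0.76 = 4.3300

4.3300 rad/s


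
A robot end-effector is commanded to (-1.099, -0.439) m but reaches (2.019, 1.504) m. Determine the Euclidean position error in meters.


dx = 2.019 - (-1.099) = 3.1180, dy = 1.504 - (-0.439) = 1.9430
err = sqrt(9.721924 + 3.775249) = 3.6738

3.6738 m


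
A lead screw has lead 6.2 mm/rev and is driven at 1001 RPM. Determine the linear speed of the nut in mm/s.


v = lead * (RPM/60) = 6.2*1001/60 = 103.4367

103.4367 mm/s


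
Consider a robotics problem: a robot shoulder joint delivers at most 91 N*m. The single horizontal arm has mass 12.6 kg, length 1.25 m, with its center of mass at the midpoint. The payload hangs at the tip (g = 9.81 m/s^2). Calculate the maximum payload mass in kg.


tau_arm = m_arm*g*(L/2) = 12.6*9.81*1.25/2 = 77.2538 N*m
tau_payload = tau_max - tau_arm = 91 - 77.2538 = 13.7462
m_payload = tau_payload / (g*L) = 13.7462 / (9.81*1.25) = 1.1210

1.1210 kg


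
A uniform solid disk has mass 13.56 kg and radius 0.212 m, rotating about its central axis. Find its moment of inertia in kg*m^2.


I = (1/2)*m*R^2 = 0.5*13.56*0.212^2 = 0.3047

0.3047 kg*m^2


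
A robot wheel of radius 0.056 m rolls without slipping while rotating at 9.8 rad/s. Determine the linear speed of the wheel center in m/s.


v = omega * r = 9.8 * 0.056 = 0.5488

0.5488 m/s


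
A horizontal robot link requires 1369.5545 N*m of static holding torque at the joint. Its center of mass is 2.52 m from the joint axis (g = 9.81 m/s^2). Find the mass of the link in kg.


m = tau / (g*L) = 1369.5545 / (9.81 * 2.52) = 55.4000

55.4000 kg


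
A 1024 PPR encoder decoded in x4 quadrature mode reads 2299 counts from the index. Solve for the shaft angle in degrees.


angle = counts * 360 / (PPR*4) = 2299 * 360 / 4096 = 202.0605

202.0605 degrees


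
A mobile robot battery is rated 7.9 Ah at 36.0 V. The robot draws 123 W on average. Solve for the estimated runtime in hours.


E = 7.9*36.0 = 284.4000 Wh
t = E/P = 284.4000/123 = 2.3122

2.3122 hours


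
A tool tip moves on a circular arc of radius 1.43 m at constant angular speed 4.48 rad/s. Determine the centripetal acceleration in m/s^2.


a_c = omega^2 * r = 4.48^2 * 1.43 = 28.7007

28.7007 m/s^2
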